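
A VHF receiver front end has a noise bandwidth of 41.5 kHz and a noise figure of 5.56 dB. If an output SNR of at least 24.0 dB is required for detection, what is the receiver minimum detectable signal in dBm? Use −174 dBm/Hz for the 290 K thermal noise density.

Sensitivity = −174 + 10 log₁₀(B) + NF + SNR_min
= −174 + 46.18 + 5.56 + 24.0
= −98.26 dBm → −98.3 dBm

−98.3 dBm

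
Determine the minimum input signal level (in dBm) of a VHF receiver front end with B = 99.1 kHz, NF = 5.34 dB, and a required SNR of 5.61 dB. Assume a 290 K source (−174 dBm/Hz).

Sensitivity = −174 + 10 log₁₀(B) + NF + SNR_min
= −174 + 49.96 + 5.34 + 5.61
= −113.09 dBm → −113.1 dBm

−113.1 dBm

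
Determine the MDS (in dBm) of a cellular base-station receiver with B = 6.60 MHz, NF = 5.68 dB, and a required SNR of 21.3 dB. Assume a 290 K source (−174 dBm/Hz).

Sensitivity = −174 + 10 log₁₀(B) + NF + SNR_min
= −174 + 68.2 + 5.68 + 21.3
= −78.82 dBm → −78.8 dBm

−78.8 dBm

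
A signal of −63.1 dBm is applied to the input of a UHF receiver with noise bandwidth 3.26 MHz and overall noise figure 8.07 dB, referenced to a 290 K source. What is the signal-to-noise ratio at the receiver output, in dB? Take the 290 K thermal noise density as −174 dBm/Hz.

37.7 dB

Noise floor: N = −174 + 10 log₁₀(B) + NF
10 log₁₀(3.26×10⁶) = 65.13 dB
N = −174 + 65.13 + 8.07 = −100.80 dBm
SNR = P_sig − N = −63.1 − (−100.80) = 37.70 dB → 37.7 dB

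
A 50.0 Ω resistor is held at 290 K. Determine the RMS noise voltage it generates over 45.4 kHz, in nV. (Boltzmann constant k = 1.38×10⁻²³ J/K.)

191 nV

V_n = √(4kTRB)
4kTRB = 4 × 1.38×10⁻²³ × 290 × 5.00×10¹ × 4.54×10⁴ = 3.63×10⁻¹⁴ V²
V_n = √(3.63×10⁻¹⁴) = 1.91×10⁻⁷ V = 191 nV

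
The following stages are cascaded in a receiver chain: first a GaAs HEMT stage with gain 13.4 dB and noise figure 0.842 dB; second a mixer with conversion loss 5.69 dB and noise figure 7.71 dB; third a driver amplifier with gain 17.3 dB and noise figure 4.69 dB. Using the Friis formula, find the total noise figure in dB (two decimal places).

2.47 dB

Convert to linear (a loss of L dB is a gain of −L dB): F_i = 10^(NF_i/10), G_i = 10^(G_i,dB/10)
  Stage 1: F_1 = 10^(0.842/10) = 1.214, G_1 = 10^(13.4/10) = 21.88
  Stage 2: F_2 = 10^(7.71/10) = 5.902, G_2 = 10^(−5.69/10) = 0.2698
  Stage 3: F_3 = 10^(4.69/10) = 2.944, G_3 = 10^(17.3/10) = 53.70
Friis cascade:
  F = 1.214 + (5.902 − 1)/21.88 + (2.944 − 1)/5.902 = 1.767
NF = 10 log₁₀(1.767) = 2.47 dB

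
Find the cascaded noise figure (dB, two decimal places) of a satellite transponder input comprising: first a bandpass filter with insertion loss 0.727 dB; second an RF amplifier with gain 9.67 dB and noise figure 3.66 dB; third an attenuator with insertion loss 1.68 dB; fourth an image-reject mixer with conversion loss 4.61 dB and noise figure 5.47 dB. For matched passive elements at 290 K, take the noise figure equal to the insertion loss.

Convert to linear (a loss of L dB is a gain of −L dB): F_i = 10^(NF_i/10), G_i = 10^(G_i,dB/10)
  Stage 1: F_1 = 10^(0.727/10) = 1.182, G_1 = 10^(−0.727/10) = 0.8459
  Stage 2: F_2 = 10^(3.66/10) = 2.323, G_2 = 10^(9.67/10) = 9.268
  Stage 3: F_3 = 10^(1.68/10) = 1.472, G_3 = 10^(−1.68/10) = 0.6792
  Stage 4: F_4 = 10^(5.47/10) = 3.524, G_4 = 10^(−4.61/10) = 0.3459
Friis cascade:
  F = 1.182 + (2.323 − 1)/0.8459 + (1.472 − 1)/7.840 + (3.524 − 1)/5.325 = 3.280
NF = 10 log₁₀(3.280) = 5.16 dB

5.16 dB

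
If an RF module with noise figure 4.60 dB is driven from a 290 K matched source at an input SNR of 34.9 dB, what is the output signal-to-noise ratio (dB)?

By definition F = SNR_in/SNR_out, so in dB: SNR_out = SNR_in − NF
SNR_out = 34.9 − 4.60 = 30.30 dB

30.30 dB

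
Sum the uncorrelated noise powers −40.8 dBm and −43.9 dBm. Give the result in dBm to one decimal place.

Convert to linear, add, convert back:
P₁ = 8.32×10⁻⁸ W, P₂ = 4.07×10⁻⁸ W
P_tot = 1.24×10⁻⁷ W → 10 log₁₀(P_tot / 10⁻³) = −39.1 dBm

−39.1 dBm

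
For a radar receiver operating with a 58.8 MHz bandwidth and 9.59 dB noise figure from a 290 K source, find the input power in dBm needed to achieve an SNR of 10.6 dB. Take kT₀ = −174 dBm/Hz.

Sensitivity = −174 + 10 log₁₀(B) + NF + SNR_min
= −174 + 77.69 + 9.59 + 10.6
= −76.12 dBm → −76.1 dBm

−76.1 dBm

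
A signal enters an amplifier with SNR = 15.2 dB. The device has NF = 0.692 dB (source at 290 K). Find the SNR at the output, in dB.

14.508 dB

By definition F = SNR_in/SNR_out, so in dB: SNR_out = SNR_in − NF
SNR_out = 15.2 − 0.692 = 14.508 dB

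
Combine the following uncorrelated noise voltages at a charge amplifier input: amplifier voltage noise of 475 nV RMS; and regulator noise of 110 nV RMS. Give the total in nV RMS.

488 nV

Uncorrelated sources add in power (mean-square): V_tot = √(ΣV_i²)
V_tot = √[(4.75×10⁻⁷)² + (1.10×10⁻⁷)²] = 4.88×10⁻⁷ V = 488 nV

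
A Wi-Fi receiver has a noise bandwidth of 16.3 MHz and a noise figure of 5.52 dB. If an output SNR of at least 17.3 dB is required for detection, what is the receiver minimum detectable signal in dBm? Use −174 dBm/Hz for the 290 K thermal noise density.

Sensitivity = −174 + 10 log₁₀(B) + NF + SNR_min
= −174 + 72.12 + 5.52 + 17.3
= −79.06 dBm → −79.1 dBm

−79.1 dBm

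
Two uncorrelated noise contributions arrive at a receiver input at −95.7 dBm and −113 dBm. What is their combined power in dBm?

Convert to linear, add, convert back:
P₁ = 2.69×10⁻¹³ W, P₂ = 5.01×10⁻¹⁵ W
P_tot = 2.74×10⁻¹³ W → 10 log₁₀(P_tot / 10⁻³) = −95.6 dBm

−95.6 dBm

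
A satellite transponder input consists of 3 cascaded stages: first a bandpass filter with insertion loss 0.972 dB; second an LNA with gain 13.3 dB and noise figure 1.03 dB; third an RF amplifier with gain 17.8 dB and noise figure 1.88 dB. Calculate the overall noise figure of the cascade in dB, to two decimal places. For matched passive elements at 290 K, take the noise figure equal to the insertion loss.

Convert to linear (a loss of L dB is a gain of −L dB): F_i = 10^(NF_i/10), G_i = 10^(G_i,dB/10)
  Stage 1: F_1 = 10^(0.972/10) = 1.251, G_1 = 10^(−0.972/10) = 0.7995
  Stage 2: F_2 = 10^(1.03/10) = 1.268, G_2 = 10^(13.3/10) = 21.38
  Stage 3: F_3 = 10^(1.88/10) = 1.542, G_3 = 10^(17.8/10) = 60.26
Friis cascade:
  F = 1.251 + (1.268 − 1)/0.7995 + (1.542 − 1)/17.09 = 1.617
NF = 10 log₁₀(1.617) = 2.09 dB

2.09 dB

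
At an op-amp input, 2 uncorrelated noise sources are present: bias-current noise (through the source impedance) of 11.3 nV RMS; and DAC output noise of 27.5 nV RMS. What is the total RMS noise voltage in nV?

Uncorrelated sources add in power (mean-square): V_tot = √(ΣV_i²)
V_tot = √[(1.13×10⁻⁸)² + (2.75×10⁻⁸)²] = 2.97×10⁻⁸ V = 29.7 nV

29.7 nV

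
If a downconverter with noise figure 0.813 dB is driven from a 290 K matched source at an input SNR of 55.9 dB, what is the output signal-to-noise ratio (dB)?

By definition F = SNR_in/SNR_out, so in dB: SNR_out = SNR_in − NF
SNR_out = 55.9 − 0.813 = 55.087 dB

55.087 dB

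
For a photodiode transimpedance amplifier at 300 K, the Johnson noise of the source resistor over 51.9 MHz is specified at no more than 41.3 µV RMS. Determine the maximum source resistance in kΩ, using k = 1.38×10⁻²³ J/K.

Johnson–Nyquist: V_n = √(4kTRB) ⇒ R = V_n² / (4kTB)
4kTB = 4 × 1.38×10⁻²³ × 300 × 5.19×10⁷ = 8.59×10⁻¹³
R = (4.13×10⁻⁵)² / 8.59×10⁻¹³ = 1.98×10³ Ω = 1.98 kΩ

1.98 kΩ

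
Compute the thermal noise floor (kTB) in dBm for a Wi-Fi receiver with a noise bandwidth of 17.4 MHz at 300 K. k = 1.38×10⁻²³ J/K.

P_n = kTB = 1.38×10⁻²³ × 300 × 1.74×10⁷ = 7.20×10⁻¹⁴ W
In dBm: 10 log₁₀(7.20×10⁻¹⁴ / 10⁻³) = −101.4 dBm

−101.4 dBm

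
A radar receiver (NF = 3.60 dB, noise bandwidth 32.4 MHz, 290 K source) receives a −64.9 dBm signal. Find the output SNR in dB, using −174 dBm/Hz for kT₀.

Noise floor: N = −174 + 10 log₁₀(B) + NF
10 log₁₀(3.24×10⁷) = 75.11 dB
N = −174 + 75.11 + 3.60 = −95.29 dBm
SNR = P_sig − N = −64.9 − (−95.29) = 30.39 dB → 30.4 dB

30.4 dB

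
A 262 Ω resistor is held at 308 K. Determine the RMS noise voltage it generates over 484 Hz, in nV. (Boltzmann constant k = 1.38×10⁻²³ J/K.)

46.4 nV

V_n = √(4kTRB)
4kTRB = 4 × 1.38×10⁻²³ × 308 × 2.62×10² × 4.84×10² = 2.16×10⁻¹⁵ V²
V_n = √(2.16×10⁻¹⁵) = 4.64×10⁻⁸ V = 46.4 nV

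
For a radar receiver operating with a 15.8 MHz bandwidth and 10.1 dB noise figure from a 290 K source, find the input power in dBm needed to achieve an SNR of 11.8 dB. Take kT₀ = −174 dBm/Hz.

−80.1 dBm

Sensitivity = −174 + 10 log₁₀(B) + NF + SNR_min
= −174 + 71.99 + 10.1 + 11.8
= −80.11 dBm → −80.1 dBm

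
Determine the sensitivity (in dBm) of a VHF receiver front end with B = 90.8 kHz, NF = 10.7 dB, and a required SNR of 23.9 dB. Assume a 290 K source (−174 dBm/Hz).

−89.8 dBm

Sensitivity = −174 + 10 log₁₀(B) + NF + SNR_min
= −174 + 49.58 + 10.7 + 23.9
= −89.82 dBm → −89.8 dBm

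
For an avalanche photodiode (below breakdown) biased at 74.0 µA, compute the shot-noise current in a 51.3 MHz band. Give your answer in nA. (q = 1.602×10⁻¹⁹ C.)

I_n = √(2qI·B)
2qI·B = 2 × 1.602×10⁻¹⁹ × 7.40×10⁻⁵ × 5.13×10⁷ = 1.22×10⁻¹⁵ A²
I_n = √(1.22×10⁻¹⁵) = 3.49×10⁻⁸ A = 34.9 nA

34.9 nA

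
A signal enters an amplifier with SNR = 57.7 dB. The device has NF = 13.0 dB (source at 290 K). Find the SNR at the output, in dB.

By definition F = SNR_in/SNR_out, so in dB: SNR_out = SNR_in − NF
SNR_out = 57.7 − 13.0 = 44.7 dB

44.7 dB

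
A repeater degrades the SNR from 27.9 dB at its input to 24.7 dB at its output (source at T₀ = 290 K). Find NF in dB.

3.2 dB

NF (dB) = SNR_in(dB) − SNR_out(dB) when the source is at T₀
NF = 27.9 − 24.7 = 3.2 dB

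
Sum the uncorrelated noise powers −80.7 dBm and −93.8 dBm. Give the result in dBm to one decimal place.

−80.5 dBm

Convert to linear, add, convert back:
P₁ = 8.51×10⁻¹² W, P₂ = 4.17×10⁻¹³ W
P_tot = 8.93×10⁻¹² W → 10 log₁₀(P_tot / 10⁻³) = −80.5 dBm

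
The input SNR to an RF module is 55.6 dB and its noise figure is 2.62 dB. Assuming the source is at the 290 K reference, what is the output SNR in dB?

By definition F = SNR_in/SNR_out, so in dB: SNR_out = SNR_in − NF
SNR_out = 55.6 − 2.62 = 52.98 dB

52.98 dB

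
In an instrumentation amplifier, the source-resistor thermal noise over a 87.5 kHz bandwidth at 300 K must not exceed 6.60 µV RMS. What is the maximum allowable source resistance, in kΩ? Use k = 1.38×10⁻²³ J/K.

30.1 kΩ

Johnson–Nyquist: V_n = √(4kTRB) ⇒ R = V_n² / (4kTB)
4kTB = 4 × 1.38×10⁻²³ × 300 × 8.75×10⁴ = 1.45×10⁻¹⁵
R = (6.60×10⁻⁶)² / 1.45×10⁻¹⁵ = 3.01×10⁴ Ω = 30.1 kΩ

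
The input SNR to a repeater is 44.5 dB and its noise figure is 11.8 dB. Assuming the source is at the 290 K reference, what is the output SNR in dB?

By definition F = SNR_in/SNR_out, so in dB: SNR_out = SNR_in − NF
SNR_out = 44.5 − 11.8 = 32.7 dB

32.7 dB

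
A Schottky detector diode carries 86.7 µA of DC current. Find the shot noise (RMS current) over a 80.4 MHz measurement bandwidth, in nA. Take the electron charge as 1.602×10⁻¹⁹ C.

I_n = √(2qI·B)
2qI·B = 2 × 1.602×10⁻¹⁹ × 8.67×10⁻⁵ × 8.04×10⁷ = 2.23×10⁻¹⁵ A²
I_n = √(2.23×10⁻¹⁵) = 4.73×10⁻⁸ A = 47.3 nA

47.3 nA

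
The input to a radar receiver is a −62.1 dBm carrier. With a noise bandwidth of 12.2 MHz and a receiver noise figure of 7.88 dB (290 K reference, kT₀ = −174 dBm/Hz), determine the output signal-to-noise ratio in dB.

Noise floor: N = −174 + 10 log₁₀(B) + NF
10 log₁₀(1.22×10⁷) = 70.86 dB
N = −174 + 70.86 + 7.88 = −95.26 dBm
SNR = P_sig − N = −62.1 − (−95.26) = 33.16 dB → 33.2 dB

33.2 dB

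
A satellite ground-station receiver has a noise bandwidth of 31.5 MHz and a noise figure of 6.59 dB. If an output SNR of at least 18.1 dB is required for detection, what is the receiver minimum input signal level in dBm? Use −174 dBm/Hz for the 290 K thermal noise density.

Sensitivity = −174 + 10 log₁₀(B) + NF + SNR_min
= −174 + 74.98 + 6.59 + 18.1
= −74.33 dBm → −74.3 dBm

−74.3 dBm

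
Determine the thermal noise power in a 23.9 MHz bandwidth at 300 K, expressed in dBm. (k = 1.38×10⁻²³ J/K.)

P_n = kTB = 1.38×10⁻²³ × 300 × 2.39×10⁷ = 9.89×10⁻¹⁴ W
In dBm: 10 log₁₀(9.89×10⁻¹⁴ / 10⁻³) = −100.0 dBm

−100.0 dBm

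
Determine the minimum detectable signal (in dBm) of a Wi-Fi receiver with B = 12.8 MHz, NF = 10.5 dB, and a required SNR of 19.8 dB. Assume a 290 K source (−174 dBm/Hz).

Sensitivity = −174 + 10 log₁₀(B) + NF + SNR_min
= −174 + 71.07 + 10.5 + 19.8
= −72.63 dBm → −72.6 dBm

−72.6 dBm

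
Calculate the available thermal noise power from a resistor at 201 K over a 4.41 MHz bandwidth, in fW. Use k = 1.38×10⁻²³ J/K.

12.2 fW

P_n = kTB = 1.38×10⁻²³ × 201 × 4.41×10⁶ = 1.22×10⁻¹⁴ W = 12.2 fW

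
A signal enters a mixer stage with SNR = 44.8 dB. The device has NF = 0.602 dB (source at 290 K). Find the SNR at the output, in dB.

By definition F = SNR_in/SNR_out, so in dB: SNR_out = SNR_in − NF
SNR_out = 44.8 − 0.602 = 44.198 dB

44.198 dB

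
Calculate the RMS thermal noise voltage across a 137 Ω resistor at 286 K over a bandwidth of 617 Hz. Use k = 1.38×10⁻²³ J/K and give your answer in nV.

V_n = √(4kTRB)
4kTRB = 4 × 1.38×10⁻²³ × 286 × 1.37×10² × 6.17×10² = 1.33×10⁻¹⁵ V²
V_n = √(1.33×10⁻¹⁵) = 3.65×10⁻⁸ V = 36.5 nV

36.5 nV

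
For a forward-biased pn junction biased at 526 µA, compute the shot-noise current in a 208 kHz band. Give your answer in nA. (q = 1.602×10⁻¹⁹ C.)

5.92 nA

I_n = √(2qI·B)
2qI·B = 2 × 1.602×10⁻¹⁹ × 5.26×10⁻⁴ × 2.08×10⁵ = 3.51×10⁻¹⁷ A²
I_n = √(3.51×10⁻¹⁷) = 5.92×10⁻⁹ A = 5.92 nA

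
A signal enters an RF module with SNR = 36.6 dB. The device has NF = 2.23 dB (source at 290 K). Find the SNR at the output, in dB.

34.37 dB

By definition F = SNR_in/SNR_out, so in dB: SNR_out = SNR_in − NF
SNR_out = 36.6 − 2.23 = 34.37 dB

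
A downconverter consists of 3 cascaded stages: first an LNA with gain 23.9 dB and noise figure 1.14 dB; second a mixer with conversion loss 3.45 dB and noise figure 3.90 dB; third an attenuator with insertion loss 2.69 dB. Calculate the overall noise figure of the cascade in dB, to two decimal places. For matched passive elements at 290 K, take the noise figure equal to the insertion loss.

Convert to linear (a loss of L dB is a gain of −L dB): F_i = 10^(NF_i/10), G_i = 10^(G_i,dB/10)
  Stage 1: F_1 = 10^(1.14/10) = 1.300, G_1 = 10^(23.9/10) = 245.5
  Stage 2: F_2 = 10^(3.90/10) = 2.455, G_2 = 10^(−3.45/10) = 0.4519
  Stage 3: F_3 = 10^(2.69/10) = 1.858, G_3 = 10^(−2.69/10) = 0.5383
Friis cascade:
  F = 1.300 + (2.455 − 1)/245.5 + (1.858 − 1)/110.9 = 1.314
NF = 10 log₁₀(1.314) = 1.19 dB

1.19 dB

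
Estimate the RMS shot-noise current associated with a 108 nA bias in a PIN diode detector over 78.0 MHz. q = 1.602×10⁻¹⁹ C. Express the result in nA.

I_n = √(2qI·B)
2qI·B = 2 × 1.602×10⁻¹⁹ × 1.08×10⁻⁷ × 7.80×10⁷ = 2.70×10⁻¹⁸ A²
I_n = √(2.70×10⁻¹⁸) = 1.64×10⁻⁹ A = 1.64 nA

1.64 nA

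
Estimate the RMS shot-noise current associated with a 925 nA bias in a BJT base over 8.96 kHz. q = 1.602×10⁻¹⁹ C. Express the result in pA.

I_n = √(2qI·B)
2qI·B = 2 × 1.602×10⁻¹⁹ × 9.25×10⁻⁷ × 8.96×10³ = 2.66×10⁻²¹ A²
I_n = √(2.66×10⁻²¹) = 5.15×10⁻¹¹ A = 51.5 pA

51.5 pA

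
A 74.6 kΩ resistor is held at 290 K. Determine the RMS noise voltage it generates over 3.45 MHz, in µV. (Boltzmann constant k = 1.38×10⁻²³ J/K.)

64.2 µV

V_n = √(4kTRB)
4kTRB = 4 × 1.38×10⁻²³ × 290 × 7.46×10⁴ × 3.45×10⁶ = 4.12×10⁻⁹ V²
V_n = √(4.12×10⁻⁹) = 6.42×10⁻⁵ V = 64.2 µV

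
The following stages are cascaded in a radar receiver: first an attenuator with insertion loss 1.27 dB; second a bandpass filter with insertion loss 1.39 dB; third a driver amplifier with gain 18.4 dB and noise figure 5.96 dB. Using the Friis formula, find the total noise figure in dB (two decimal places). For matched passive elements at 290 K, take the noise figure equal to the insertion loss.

8.62 dB

Convert to linear (a loss of L dB is a gain of −L dB): F_i = 10^(NF_i/10), G_i = 10^(G_i,dB/10)
  Stage 1: F_1 = 10^(1.27/10) = 1.340, G_1 = 10^(−1.27/10) = 0.7464
  Stage 2: F_2 = 10^(1.39/10) = 1.377, G_2 = 10^(−1.39/10) = 0.7261
  Stage 3: F_3 = 10^(5.96/10) = 3.945, G_3 = 10^(18.4/10) = 69.18
Friis cascade:
  F = 1.340 + (1.377 − 1)/0.7464 + (3.945 − 1)/0.5420 = 7.278
NF = 10 log₁₀(7.278) = 8.62 dB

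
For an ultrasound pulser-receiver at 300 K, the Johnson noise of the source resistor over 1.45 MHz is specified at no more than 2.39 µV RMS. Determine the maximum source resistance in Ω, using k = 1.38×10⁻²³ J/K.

238 Ω

Johnson–Nyquist: V_n = √(4kTRB) ⇒ R = V_n² / (4kTB)
4kTB = 4 × 1.38×10⁻²³ × 300 × 1.45×10⁶ = 2.40×10⁻¹⁴
R = (2.39×10⁻⁶)² / 2.40×10⁻¹⁴ = 2.38×10² Ω = 238 Ω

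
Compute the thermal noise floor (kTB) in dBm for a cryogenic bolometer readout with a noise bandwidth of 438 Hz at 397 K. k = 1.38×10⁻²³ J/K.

−146.2 dBm

P_n = kTB = 1.38×10⁻²³ × 397 × 4.38×10² = 2.40×10⁻¹⁸ W
In dBm: 10 log₁₀(2.40×10⁻¹⁸ / 10⁻³) = −146.2 dBm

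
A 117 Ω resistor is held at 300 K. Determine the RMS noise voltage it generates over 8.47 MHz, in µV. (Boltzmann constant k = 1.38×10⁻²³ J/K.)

4.05 µV

V_n = √(4kTRB)
4kTRB = 4 × 1.38×10⁻²³ × 300 × 1.17×10² × 8.47×10⁶ = 1.64×10⁻¹¹ V²
V_n = √(1.64×10⁻¹¹) = 4.05×10⁻⁶ V = 4.05 µV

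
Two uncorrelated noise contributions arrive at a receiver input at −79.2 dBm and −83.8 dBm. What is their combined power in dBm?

−77.9 dBm

Convert to linear, add, convert back:
P₁ = 1.20×10⁻¹¹ W, P₂ = 4.17×10⁻¹² W
P_tot = 1.62×10⁻¹¹ W → 10 log₁₀(P_tot / 10⁻³) = −77.9 dBm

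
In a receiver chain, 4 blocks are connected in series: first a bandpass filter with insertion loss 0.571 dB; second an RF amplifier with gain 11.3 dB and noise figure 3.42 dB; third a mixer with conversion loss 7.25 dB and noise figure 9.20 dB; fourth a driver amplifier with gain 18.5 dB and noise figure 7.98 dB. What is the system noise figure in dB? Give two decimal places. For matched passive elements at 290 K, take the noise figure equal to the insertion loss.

Convert to linear (a loss of L dB is a gain of −L dB): F_i = 10^(NF_i/10), G_i = 10^(G_i,dB/10)
  Stage 1: F_1 = 10^(0.571/10) = 1.141, G_1 = 10^(−0.571/10) = 0.8768
  Stage 2: F_2 = 10^(3.42/10) = 2.198, G_2 = 10^(11.3/10) = 13.49
  Stage 3: F_3 = 10^(9.20/10) = 8.318, G_3 = 10^(−7.25/10) = 0.1884
  Stage 4: F_4 = 10^(7.98/10) = 6.281, G_4 = 10^(18.5/10) = 70.79
Friis cascade:
  F = 1.141 + (2.198 − 1)/0.8768 + (8.318 − 1)/11.83 + (6.281 − 1)/2.228 = 5.496
NF = 10 log₁₀(5.496) = 7.40 dB

7.40 dB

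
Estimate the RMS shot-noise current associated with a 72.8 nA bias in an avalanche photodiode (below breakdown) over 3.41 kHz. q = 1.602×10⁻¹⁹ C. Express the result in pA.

I_n = √(2qI·B)
2qI·B = 2 × 1.602×10⁻¹⁹ × 7.28×10⁻⁸ × 3.41×10³ = 7.95×10⁻²³ A²
I_n = √(7.95×10⁻²³) = 8.92×10⁻¹² A = 8.92 pA

8.92 pA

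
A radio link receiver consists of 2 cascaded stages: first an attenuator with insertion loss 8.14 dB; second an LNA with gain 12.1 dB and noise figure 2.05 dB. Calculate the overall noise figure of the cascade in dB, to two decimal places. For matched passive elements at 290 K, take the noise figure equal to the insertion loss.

10.19 dB

Convert to linear (a loss of L dB is a gain of −L dB): F_i = 10^(NF_i/10), G_i = 10^(G_i,dB/10)
  Stage 1: F_1 = 10^(8.14/10) = 6.516, G_1 = 10^(−8.14/10) = 0.1535
  Stage 2: F_2 = 10^(2.05/10) = 1.603, G_2 = 10^(12.1/10) = 16.22
Friis cascade:
  F = 6.516 + (1.603 − 1)/0.1535 = 10.45
NF = 10 log₁₀(10.45) = 10.19 dB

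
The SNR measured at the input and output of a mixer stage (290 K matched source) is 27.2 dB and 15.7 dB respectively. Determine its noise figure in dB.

NF (dB) = SNR_in(dB) − SNR_out(dB) when the source is at T₀
NF = 27.2 − 15.7 = 11.5 dB

11.5 dB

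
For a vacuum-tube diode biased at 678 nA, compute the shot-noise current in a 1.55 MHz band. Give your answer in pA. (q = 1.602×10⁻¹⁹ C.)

I_n = √(2qI·B)
2qI·B = 2 × 1.602×10⁻¹⁹ × 6.78×10⁻⁷ × 1.55×10⁶ = 3.37×10⁻¹⁹ A²
I_n = √(3.37×10⁻¹⁹) = 5.80×10⁻¹⁰ A = 580 pA

580 pA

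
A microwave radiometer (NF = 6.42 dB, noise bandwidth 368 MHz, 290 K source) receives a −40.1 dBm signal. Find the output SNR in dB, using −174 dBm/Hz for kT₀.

Noise floor: N = −174 + 10 log₁₀(B) + NF
10 log₁₀(3.68×10⁸) = 85.66 dB
N = −174 + 85.66 + 6.42 = −81.92 dBm
SNR = P_sig − N = −40.1 − (−81.92) = 41.82 dB → 41.8 dB

41.8 dB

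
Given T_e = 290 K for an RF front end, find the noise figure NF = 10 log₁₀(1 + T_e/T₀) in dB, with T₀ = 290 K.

F = 1 + T_e/T₀ = 1 + 290/290 = 2
NF = 10 log₁₀(2) = 3.01 dB

3.01 dB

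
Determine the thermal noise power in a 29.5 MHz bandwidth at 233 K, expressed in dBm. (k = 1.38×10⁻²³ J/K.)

−100.2 dBm

P_n = kTB = 1.38×10⁻²³ × 233 × 2.95×10⁷ = 9.49×10⁻¹⁴ W
In dBm: 10 log₁₀(9.49×10⁻¹⁴ / 10⁻³) = −100.2 dBm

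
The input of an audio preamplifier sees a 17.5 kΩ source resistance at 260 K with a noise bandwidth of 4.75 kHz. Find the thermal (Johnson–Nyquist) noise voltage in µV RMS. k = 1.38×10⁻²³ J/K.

1.09 µV

V_n = √(4kTRB)
4kTRB = 4 × 1.38×10⁻²³ × 260 × 1.75×10⁴ × 4.75×10³ = 1.19×10⁻¹² V²
V_n = √(1.19×10⁻¹²) = 1.09×10⁻⁶ V = 1.09 µV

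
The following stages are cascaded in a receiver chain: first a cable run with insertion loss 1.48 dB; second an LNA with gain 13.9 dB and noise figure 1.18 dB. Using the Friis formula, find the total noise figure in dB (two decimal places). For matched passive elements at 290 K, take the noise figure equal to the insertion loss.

Convert to linear (a loss of L dB is a gain of −L dB): F_i = 10^(NF_i/10), G_i = 10^(G_i,dB/10)
  Stage 1: F_1 = 10^(1.48/10) = 1.406, G_1 = 10^(−1.48/10) = 0.7112
  Stage 2: F_2 = 10^(1.18/10) = 1.312, G_2 = 10^(13.9/10) = 24.55
Friis cascade:
  F = 1.406 + (1.312 − 1)/0.7112 = 1.845
NF = 10 log₁₀(1.845) = 2.66 dB

2.66 dB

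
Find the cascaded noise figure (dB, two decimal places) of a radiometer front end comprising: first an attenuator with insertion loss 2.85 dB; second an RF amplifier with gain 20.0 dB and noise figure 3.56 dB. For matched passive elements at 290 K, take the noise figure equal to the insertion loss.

6.41 dB

Convert to linear (a loss of L dB is a gain of −L dB): F_i = 10^(NF_i/10), G_i = 10^(G_i,dB/10)
  Stage 1: F_1 = 10^(2.85/10) = 1.928, G_1 = 10^(−2.85/10) = 0.5188
  Stage 2: F_2 = 10^(3.56/10) = 2.270, G_2 = 10^(20.0/10) = 100.0
Friis cascade:
  F = 1.928 + (2.270 − 1)/0.5188 = 4.375
NF = 10 log₁₀(4.375) = 6.41 dB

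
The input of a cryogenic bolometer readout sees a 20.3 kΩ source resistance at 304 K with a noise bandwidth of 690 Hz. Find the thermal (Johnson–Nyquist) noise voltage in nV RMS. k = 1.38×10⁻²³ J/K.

485 nV

V_n = √(4kTRB)
4kTRB = 4 × 1.38×10⁻²³ × 304 × 2.03×10⁴ × 6.90×10² = 2.35×10⁻¹³ V²
V_n = √(2.35×10⁻¹³) = 4.85×10⁻⁷ V = 485 nV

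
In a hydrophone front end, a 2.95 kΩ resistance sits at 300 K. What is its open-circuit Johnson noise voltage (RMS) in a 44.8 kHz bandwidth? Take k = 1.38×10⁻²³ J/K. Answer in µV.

V_n = √(4kTRB)
4kTRB = 4 × 1.38×10⁻²³ × 300 × 2.95×10³ × 4.48×10⁴ = 2.19×10⁻¹² V²
V_n = √(2.19×10⁻¹²) = 1.48×10⁻⁶ V = 1.48 µV

1.48 µV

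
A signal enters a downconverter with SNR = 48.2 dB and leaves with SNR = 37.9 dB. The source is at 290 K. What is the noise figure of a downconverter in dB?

10.3 dB

NF (dB) = SNR_in(dB) − SNR_out(dB) when the source is at T₀
NF = 48.2 − 37.9 = 10.3 dB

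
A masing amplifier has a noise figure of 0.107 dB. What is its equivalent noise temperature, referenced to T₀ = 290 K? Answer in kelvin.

F = 10^(0.107/10) = 1.02494
T_e = (F − 1)·T₀ = (1.02494 − 1) × 290 = 7.23 K

7.23 K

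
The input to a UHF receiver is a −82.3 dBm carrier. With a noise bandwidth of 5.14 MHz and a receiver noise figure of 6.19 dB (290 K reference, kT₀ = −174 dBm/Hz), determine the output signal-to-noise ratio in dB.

18.4 dB

Noise floor: N = −174 + 10 log₁₀(B) + NF
10 log₁₀(5.14×10⁶) = 67.11 dB
N = −174 + 67.11 + 6.19 = −100.70 dBm
SNR = P_sig − N = −82.3 − (−100.70) = 18.40 dB → 18.4 dB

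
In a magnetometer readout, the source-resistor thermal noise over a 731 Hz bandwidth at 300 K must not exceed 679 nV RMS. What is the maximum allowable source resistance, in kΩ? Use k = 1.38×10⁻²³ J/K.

38.1 kΩ

Johnson–Nyquist: V_n = √(4kTRB) ⇒ R = V_n² / (4kTB)
4kTB = 4 × 1.38×10⁻²³ × 300 × 7.31×10² = 1.21×10⁻¹⁷
R = (6.79×10⁻⁷)² / 1.21×10⁻¹⁷ = 3.81×10⁴ Ω = 38.1 kΩ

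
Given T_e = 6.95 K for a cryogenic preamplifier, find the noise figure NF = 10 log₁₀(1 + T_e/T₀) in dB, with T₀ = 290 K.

F = 1 + T_e/T₀ = 1 + 6.95/290 = 1.02397
NF = 10 log₁₀(1.02397) = 0.103 dB

0.103 dB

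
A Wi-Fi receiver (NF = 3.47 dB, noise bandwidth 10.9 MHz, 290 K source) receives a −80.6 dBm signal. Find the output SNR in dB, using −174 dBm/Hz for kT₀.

Noise floor: N = −174 + 10 log₁₀(B) + NF
10 log₁₀(1.09×10⁷) = 70.37 dB
N = −174 + 70.37 + 3.47 = −100.16 dBm
SNR = P_sig − N = −80.6 − (−100.16) = 19.56 dB → 19.6 dB

19.6 dB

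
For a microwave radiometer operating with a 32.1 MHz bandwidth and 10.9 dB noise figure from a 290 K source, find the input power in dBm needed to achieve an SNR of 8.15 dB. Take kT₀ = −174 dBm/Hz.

−79.9 dBm

Sensitivity = −174 + 10 log₁₀(B) + NF + SNR_min
= −174 + 75.07 + 10.9 + 8.15
= −79.88 dBm → −79.9 dBm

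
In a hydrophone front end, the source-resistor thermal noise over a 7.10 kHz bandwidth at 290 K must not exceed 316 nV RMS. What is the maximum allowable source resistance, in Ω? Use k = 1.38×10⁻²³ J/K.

Johnson–Nyquist: V_n = √(4kTRB) ⇒ R = V_n² / (4kTB)
4kTB = 4 × 1.38×10⁻²³ × 290 × 7.10×10³ = 1.14×10⁻¹⁶
R = (3.16×10⁻⁷)² / 1.14×10⁻¹⁶ = 8.79×10² Ω = 879 Ω

879 Ω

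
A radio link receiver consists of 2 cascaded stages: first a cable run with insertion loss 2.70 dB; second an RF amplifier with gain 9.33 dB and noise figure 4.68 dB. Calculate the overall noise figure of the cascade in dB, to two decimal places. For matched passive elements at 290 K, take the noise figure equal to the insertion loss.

7.38 dB

Convert to linear (a loss of L dB is a gain of −L dB): F_i = 10^(NF_i/10), G_i = 10^(G_i,dB/10)
  Stage 1: F_1 = 10^(2.70/10) = 1.862, G_1 = 10^(−2.70/10) = 0.5370
  Stage 2: F_2 = 10^(4.68/10) = 2.938, G_2 = 10^(9.33/10) = 8.570
Friis cascade:
  F = 1.862 + (2.938 − 1)/0.5370 = 5.470
NF = 10 log₁₀(5.470) = 7.38 dB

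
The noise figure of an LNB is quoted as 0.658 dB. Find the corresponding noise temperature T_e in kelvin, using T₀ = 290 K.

F = 10^(0.658/10) = 1.16359
T_e = (F − 1)·T₀ = (1.16359 − 1) × 290 = 47.4 K

47.4 K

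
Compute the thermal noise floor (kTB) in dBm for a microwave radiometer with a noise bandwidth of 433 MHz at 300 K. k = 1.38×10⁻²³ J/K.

P_n = kTB = 1.38×10⁻²³ × 300 × 4.33×10⁸ = 1.79×10⁻¹² W
In dBm: 10 log₁₀(1.79×10⁻¹² / 10⁻³) = −87.5 dBm

−87.5 dBm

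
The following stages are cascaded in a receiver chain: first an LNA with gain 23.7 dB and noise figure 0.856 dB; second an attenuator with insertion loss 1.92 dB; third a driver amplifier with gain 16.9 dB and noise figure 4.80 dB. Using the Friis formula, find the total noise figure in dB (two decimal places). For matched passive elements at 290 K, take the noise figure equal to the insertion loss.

Convert to linear (a loss of L dB is a gain of −L dB): F_i = 10^(NF_i/10), G_i = 10^(G_i,dB/10)
  Stage 1: F_1 = 10^(0.856/10) = 1.218, G_1 = 10^(23.7/10) = 234.4
  Stage 2: F_2 = 10^(1.92/10) = 1.556, G_2 = 10^(−1.92/10) = 0.6427
  Stage 3: F_3 = 10^(4.80/10) = 3.020, G_3 = 10^(16.9/10) = 48.98
Friis cascade:
  F = 1.218 + (1.556 − 1)/234.4 + (3.020 − 1)/150.7 = 1.234
NF = 10 log₁₀(1.234) = 0.91 dB

0.91 dB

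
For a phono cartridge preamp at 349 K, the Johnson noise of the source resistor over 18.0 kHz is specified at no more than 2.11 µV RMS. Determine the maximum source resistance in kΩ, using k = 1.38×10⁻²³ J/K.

Johnson–Nyquist: V_n = √(4kTRB) ⇒ R = V_n² / (4kTB)
4kTB = 4 × 1.38×10⁻²³ × 349 × 1.80×10⁴ = 3.47×10⁻¹⁶
R = (2.11×10⁻⁶)² / 3.47×10⁻¹⁶ = 1.28×10⁴ Ω = 12.8 kΩ

12.8 kΩ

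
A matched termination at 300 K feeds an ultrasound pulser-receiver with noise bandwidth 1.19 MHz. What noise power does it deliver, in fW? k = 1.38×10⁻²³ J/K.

4.93 fW

P_n = kTB = 1.38×10⁻²³ × 300 × 1.19×10⁶ = 4.93×10⁻¹⁵ W = 4.93 fW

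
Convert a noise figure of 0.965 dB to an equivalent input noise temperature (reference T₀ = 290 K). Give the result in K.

F = 10^(0.965/10) = 1.24882
T_e = (F − 1)·T₀ = (1.24882 − 1) × 290 = 72.2 K

72.2 K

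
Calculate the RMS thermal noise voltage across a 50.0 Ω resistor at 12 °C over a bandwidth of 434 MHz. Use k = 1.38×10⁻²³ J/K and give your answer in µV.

18.5 µV

T = 12 °C + 273.15 = 285.15 K
V_n = √(4kTRB)
4kTRB = 4 × 1.38×10⁻²³ × 285.15 × 5.00×10¹ × 4.34×10⁸ = 3.42×10⁻¹⁰ V²
V_n = √(3.42×10⁻¹⁰) = 1.85×10⁻⁵ V = 18.5 µV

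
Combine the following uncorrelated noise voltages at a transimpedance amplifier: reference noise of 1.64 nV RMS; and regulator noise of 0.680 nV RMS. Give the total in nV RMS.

1.78 nV

Uncorrelated sources add in power (mean-square): V_tot = √(ΣV_i²)
V_tot = √[(1.64×10⁻⁹)² + (6.80×10⁻¹⁰)²] = 1.78×10⁻⁹ V = 1.78 nV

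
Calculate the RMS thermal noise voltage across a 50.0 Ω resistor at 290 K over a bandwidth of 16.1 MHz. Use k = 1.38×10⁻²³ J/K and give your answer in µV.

V_n = √(4kTRB)
4kTRB = 4 × 1.38×10⁻²³ × 290 × 5.00×10¹ × 1.61×10⁷ = 1.29×10⁻¹¹ V²
V_n = √(1.29×10⁻¹¹) = 3.59×10⁻⁶ V = 3.59 µV

3.59 µV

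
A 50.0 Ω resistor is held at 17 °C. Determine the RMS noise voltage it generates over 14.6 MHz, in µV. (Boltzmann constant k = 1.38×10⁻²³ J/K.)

T = 17 °C + 273.15 = 290.15 K
V_n = √(4kTRB)
4kTRB = 4 × 1.38×10⁻²³ × 290.15 × 5.00×10¹ × 1.46×10⁷ = 1.17×10⁻¹¹ V²
V_n = √(1.17×10⁻¹¹) = 3.42×10⁻⁶ V = 3.42 µV

3.42 µV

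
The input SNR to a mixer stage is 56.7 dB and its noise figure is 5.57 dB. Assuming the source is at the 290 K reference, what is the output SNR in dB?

By definition F = SNR_in/SNR_out, so in dB: SNR_out = SNR_in − NF
SNR_out = 56.7 − 5.57 = 51.13 dB

51.13 dB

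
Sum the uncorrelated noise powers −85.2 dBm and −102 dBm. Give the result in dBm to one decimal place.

Convert to linear, add, convert back:
P₁ = 3.02×10⁻¹² W, P₂ = 6.31×10⁻¹⁴ W
P_tot = 3.08×10⁻¹² W → 10 log₁₀(P_tot / 10⁻³) = −85.1 dBm

−85.1 dBm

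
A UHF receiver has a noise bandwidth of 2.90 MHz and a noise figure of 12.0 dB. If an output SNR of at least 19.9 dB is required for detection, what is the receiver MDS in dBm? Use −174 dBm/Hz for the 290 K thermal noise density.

Sensitivity = −174 + 10 log₁₀(B) + NF + SNR_min
= −174 + 64.62 + 12.0 + 19.9
= −77.48 dBm → −77.5 dBm

−77.5 dBm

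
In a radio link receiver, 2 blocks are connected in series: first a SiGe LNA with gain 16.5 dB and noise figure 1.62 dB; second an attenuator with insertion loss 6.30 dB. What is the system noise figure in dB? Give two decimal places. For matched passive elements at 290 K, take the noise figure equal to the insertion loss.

Convert to linear (a loss of L dB is a gain of −L dB): F_i = 10^(NF_i/10), G_i = 10^(G_i,dB/10)
  Stage 1: F_1 = 10^(1.62/10) = 1.452, G_1 = 10^(16.5/10) = 44.67
  Stage 2: F_2 = 10^(6.30/10) = 4.266, G_2 = 10^(−6.30/10) = 0.2344
Friis cascade:
  F = 1.452 + (4.266 − 1)/44.67 = 1.525
NF = 10 log₁₀(1.525) = 1.83 dB

1.83 dB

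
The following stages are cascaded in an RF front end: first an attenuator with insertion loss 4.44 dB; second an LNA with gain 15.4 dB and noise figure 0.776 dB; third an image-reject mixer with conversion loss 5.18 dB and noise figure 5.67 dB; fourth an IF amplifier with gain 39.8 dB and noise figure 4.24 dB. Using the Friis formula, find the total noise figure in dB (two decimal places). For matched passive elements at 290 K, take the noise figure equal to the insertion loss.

5.99 dB

Convert to linear (a loss of L dB is a gain of −L dB): F_i = 10^(NF_i/10), G_i = 10^(G_i,dB/10)
  Stage 1: F_1 = 10^(4.44/10) = 2.780, G_1 = 10^(−4.44/10) = 0.3597
  Stage 2: F_2 = 10^(0.776/10) = 1.196, G_2 = 10^(15.4/10) = 34.67
  Stage 3: F_3 = 10^(5.67/10) = 3.690, G_3 = 10^(−5.18/10) = 0.3034
  Stage 4: F_4 = 10^(4.24/10) = 2.655, G_4 = 10^(39.8/10) = 9550
Friis cascade:
  F = 2.780 + (1.196 − 1)/0.3597 + (3.690 − 1)/12.47 + (2.655 − 1)/3.784 = 3.976
NF = 10 log₁₀(3.976) = 5.99 dB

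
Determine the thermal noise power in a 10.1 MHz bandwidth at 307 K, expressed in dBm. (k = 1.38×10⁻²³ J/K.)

P_n = kTB = 1.38×10⁻²³ × 307 × 1.01×10⁷ = 4.28×10⁻¹⁴ W
In dBm: 10 log₁₀(4.28×10⁻¹⁴ / 10⁻³) = −103.7 dBm

−103.7 dBm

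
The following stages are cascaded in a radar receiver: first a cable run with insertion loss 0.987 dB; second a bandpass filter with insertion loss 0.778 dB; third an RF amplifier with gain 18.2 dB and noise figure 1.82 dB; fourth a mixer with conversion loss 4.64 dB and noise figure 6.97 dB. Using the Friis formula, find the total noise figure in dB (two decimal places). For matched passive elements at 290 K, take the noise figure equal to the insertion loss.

3.75 dB

Convert to linear (a loss of L dB is a gain of −L dB): F_i = 10^(NF_i/10), G_i = 10^(G_i,dB/10)
  Stage 1: F_1 = 10^(0.987/10) = 1.255, G_1 = 10^(−0.987/10) = 0.7967
  Stage 2: F_2 = 10^(0.778/10) = 1.196, G_2 = 10^(−0.778/10) = 0.8360
  Stage 3: F_3 = 10^(1.82/10) = 1.521, G_3 = 10^(18.2/10) = 66.07
  Stage 4: F_4 = 10^(6.97/10) = 4.977, G_4 = 10^(−4.64/10) = 0.3436
Friis cascade:
  F = 1.255 + (1.196 − 1)/0.7967 + (1.521 − 1)/0.6660 + (4.977 − 1)/44.00 = 2.373
NF = 10 log₁₀(2.373) = 3.75 dB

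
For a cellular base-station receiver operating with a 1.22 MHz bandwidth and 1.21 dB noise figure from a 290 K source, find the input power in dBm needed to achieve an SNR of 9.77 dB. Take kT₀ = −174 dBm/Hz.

−102.2 dBm

Sensitivity = −174 + 10 log₁₀(B) + NF + SNR_min
= −174 + 60.86 + 1.21 + 9.77
= −102.16 dBm → −102.2 dBm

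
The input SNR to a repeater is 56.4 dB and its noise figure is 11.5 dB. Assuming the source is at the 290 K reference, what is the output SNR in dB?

44.9 dB

By definition F = SNR_in/SNR_out, so in dB: SNR_out = SNR_in − NF
SNR_out = 56.4 − 11.5 = 44.9 dB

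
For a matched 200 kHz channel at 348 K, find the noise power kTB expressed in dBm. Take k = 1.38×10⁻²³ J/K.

P_n = kTB = 1.38×10⁻²³ × 348 × 2.00×10⁵ = 9.60×10⁻¹⁶ W
In dBm: 10 log₁₀(9.60×10⁻¹⁶ / 10⁻³) = −120.2 dBm

−120.2 dBm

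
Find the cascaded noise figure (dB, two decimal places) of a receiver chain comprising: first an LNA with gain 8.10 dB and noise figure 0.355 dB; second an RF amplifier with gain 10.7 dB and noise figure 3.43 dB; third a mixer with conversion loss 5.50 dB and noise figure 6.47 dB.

Convert to linear (a loss of L dB is a gain of −L dB): F_i = 10^(NF_i/10), G_i = 10^(G_i,dB/10)
  Stage 1: F_1 = 10^(0.355/10) = 1.085, G_1 = 10^(8.10/10) = 6.457
  Stage 2: F_2 = 10^(3.43/10) = 2.203, G_2 = 10^(10.7/10) = 11.75
  Stage 3: F_3 = 10^(6.47/10) = 4.436, G_3 = 10^(−5.50/10) = 0.2818
Friis cascade:
  F = 1.085 + (2.203 − 1)/6.457 + (4.436 − 1)/75.86 = 1.317
NF = 10 log₁₀(1.317) = 1.20 dB

1.20 dB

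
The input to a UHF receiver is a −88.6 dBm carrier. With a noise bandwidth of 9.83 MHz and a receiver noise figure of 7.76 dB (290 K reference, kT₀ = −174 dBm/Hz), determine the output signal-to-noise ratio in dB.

7.7 dB

Noise floor: N = −174 + 10 log₁₀(B) + NF
10 log₁₀(9.83×10⁶) = 69.93 dB
N = −174 + 69.93 + 7.76 = −96.31 dBm
SNR = P_sig − N = −88.6 − (−96.31) = 7.71 dB → 7.7 dB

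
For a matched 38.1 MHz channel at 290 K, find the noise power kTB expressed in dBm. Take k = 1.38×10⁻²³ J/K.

P_n = kTB = 1.38×10⁻²³ × 290 × 3.81×10⁷ = 1.52×10⁻¹³ W
In dBm: 10 log₁₀(1.52×10⁻¹³ / 10⁻³) = −98.2 dBm

−98.2 dBm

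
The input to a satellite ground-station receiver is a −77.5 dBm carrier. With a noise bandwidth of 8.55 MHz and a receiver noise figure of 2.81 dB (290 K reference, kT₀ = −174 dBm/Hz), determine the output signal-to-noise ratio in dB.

Noise floor: N = −174 + 10 log₁₀(B) + NF
10 log₁₀(8.55×10⁶) = 69.32 dB
N = −174 + 69.32 + 2.81 = −101.87 dBm
SNR = P_sig − N = −77.5 − (−101.87) = 24.37 dB → 24.4 dB

24.4 dB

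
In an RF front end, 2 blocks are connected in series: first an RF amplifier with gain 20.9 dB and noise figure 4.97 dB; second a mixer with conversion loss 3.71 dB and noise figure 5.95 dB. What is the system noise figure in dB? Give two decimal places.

5.00 dB

Convert to linear (a loss of L dB is a gain of −L dB): F_i = 10^(NF_i/10), G_i = 10^(G_i,dB/10)
  Stage 1: F_1 = 10^(4.97/10) = 3.141, G_1 = 10^(20.9/10) = 123.0
  Stage 2: F_2 = 10^(5.95/10) = 3.936, G_2 = 10^(−3.71/10) = 0.4256
Friis cascade:
  F = 3.141 + (3.936 − 1)/123.0 = 3.164
NF = 10 log₁₀(3.164) = 5.00 dB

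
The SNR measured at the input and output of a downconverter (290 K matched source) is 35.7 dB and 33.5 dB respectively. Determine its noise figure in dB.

NF (dB) = SNR_in(dB) − SNR_out(dB) when the source is at T₀
NF = 35.7 − 33.5 = 2.2 dB

2.2 dB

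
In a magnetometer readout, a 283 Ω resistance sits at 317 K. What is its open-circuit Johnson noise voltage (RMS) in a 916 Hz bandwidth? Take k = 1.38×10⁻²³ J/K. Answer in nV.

67.4 nV

V_n = √(4kTRB)
4kTRB = 4 × 1.38×10⁻²³ × 317 × 2.83×10² × 9.16×10² = 4.54×10⁻¹⁵ V²
V_n = √(4.54×10⁻¹⁵) = 6.74×10⁻⁸ V = 67.4 nV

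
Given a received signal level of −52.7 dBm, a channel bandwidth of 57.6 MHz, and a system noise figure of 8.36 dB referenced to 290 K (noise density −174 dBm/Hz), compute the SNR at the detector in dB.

35.3 dB

Noise floor: N = −174 + 10 log₁₀(B) + NF
10 log₁₀(5.76×10⁷) = 77.6 dB
N = −174 + 77.6 + 8.36 = −88.04 dBm
SNR = P_sig − N = −52.7 − (−88.04) = 35.34 dB → 35.3 dB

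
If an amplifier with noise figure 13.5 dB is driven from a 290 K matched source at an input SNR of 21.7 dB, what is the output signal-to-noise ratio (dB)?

By definition F = SNR_in/SNR_out, so in dB: SNR_out = SNR_in − NF
SNR_out = 21.7 − 13.5 = 8.2 dB

8.2 dB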